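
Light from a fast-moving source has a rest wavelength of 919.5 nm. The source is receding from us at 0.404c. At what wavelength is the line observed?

Relativistic Doppler for wavelength: λ' = λ₀ · √((1 + β)/(1 − β)).
λ' = 919.5 × √(1.4040/0.5960) = 919.5 × 1.53483 ≈ 1411.3 nm.

1411.3 nm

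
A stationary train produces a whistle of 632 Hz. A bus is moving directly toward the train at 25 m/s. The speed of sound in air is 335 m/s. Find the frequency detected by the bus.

679 Hz

Only the observer moves, toward the source, so f' = f · (v + v_o)/v.
f' = 632 × (335 + 25)/335 = 632 × 360/335 ≈ 679 Hz.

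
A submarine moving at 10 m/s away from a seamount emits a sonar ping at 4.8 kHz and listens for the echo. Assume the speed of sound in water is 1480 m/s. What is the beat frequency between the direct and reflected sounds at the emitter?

64 Hz

The seamount receives the sound from a moving source: f₁ = f₀ · v/(v + v_e) = 4.8 × 1480/1490 ≈ 4.7678 kHz.
On the return leg the submarine is a moving observer: f₂ = f₁ · (v − v_e)/v = 4.7678 × 1470/1480 ≈ 4.7356 kHz.
Equivalently f₂ = f₀ · (v − v_e)/(v + v_e).
Beat against the emitted tone (with f₀ = 4800 Hz): |f₂ − f₀| = 2v_e·f₀/(v + v_e) = 2 × 10 × 4800/1490 ≈ 64 Hz.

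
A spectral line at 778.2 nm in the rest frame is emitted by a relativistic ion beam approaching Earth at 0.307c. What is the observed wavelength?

Relativistic Doppler for wavelength: λ' = λ₀ · √((1 − β)/(1 + β)).
λ' = 778.2 × √(0.6930/1.3070) = 778.2 × 0.72816 ≈ 566.7 nm.

566.7 nm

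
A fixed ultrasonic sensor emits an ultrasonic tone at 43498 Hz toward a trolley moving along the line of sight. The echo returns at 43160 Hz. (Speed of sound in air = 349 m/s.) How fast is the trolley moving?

Double Doppler shift off a moving reflector: f₂ = f₀ · (v + u)/(v − u) (u > 0 toward emitter).
Rearranging, u = v · (f₂ − f₀)/(f₂ + f₀) = 349 × -338/86658 ≈ -1.36 m/s.
So the trolley is moving at 1.36 m/s away from the emitter.

1.36 m/s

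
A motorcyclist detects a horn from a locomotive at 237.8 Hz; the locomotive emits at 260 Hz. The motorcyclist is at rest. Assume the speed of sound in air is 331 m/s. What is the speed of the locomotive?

f' < f, so the locomotive is receding.
f' = f · v/(v + v_s) ⇒ v_s = v · |1 − f/f'|.
v_s = 331 × |1 − 260/237.8| = 331 × 0.09336 ≈ 31 m/s.

31 m/s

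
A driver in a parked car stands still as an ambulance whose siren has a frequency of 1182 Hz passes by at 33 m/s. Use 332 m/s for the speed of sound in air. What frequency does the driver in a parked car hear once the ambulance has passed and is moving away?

1075 Hz

Receding: f₂ = f · v/(v + v_s) = 1182 × 332/365 ≈ 1075 Hz.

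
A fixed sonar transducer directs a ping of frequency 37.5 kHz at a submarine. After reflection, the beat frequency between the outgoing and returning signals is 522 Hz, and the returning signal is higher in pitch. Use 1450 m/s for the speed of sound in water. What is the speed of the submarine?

Double Doppler shift off a moving reflector: f₂ = f₀ · (v + u)/(v − u) (u > 0 toward emitter).
Returning signal is higher, so f₂ = f₀ + Δf = 37500 + 522 = 38022 Hz.
Rearranging, u = v · (f₂ − f₀)/(f₂ + f₀) = 1450 × 522/75522 ≈ 10.0 m/s.
So the submarine is moving at 10.0 m/s toward the emitter.

10.0 m/s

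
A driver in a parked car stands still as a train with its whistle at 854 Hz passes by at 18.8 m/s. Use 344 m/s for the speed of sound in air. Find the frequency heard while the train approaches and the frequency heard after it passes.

903 Hz approaching; 810 Hz receding

Approaching: f₁ = f · v/(v − v_s) = 854 × 344/325.2 ≈ 903 Hz.
Receding: f₂ = f · v/(v + v_s) = 854 × 344/362.8 ≈ 810 Hz.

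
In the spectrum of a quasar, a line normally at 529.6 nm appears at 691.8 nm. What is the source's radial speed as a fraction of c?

0.261

λ'/λ₀ = 1.3063 > 1 (redshift), so the source is receding.
λ'/λ₀ = √((1 + β)/(1 − β)) for a receding source ⇒ β = (r² − 1)/(r² + 1) with r = λ'/λ₀.
β = (1.7063 − 1)/(1.7063 + 1) ≈ 0.261.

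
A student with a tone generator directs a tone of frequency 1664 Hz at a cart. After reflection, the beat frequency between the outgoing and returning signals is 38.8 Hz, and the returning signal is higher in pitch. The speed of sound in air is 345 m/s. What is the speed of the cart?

Double Doppler shift off a moving reflector: f₂ = f₀ · (v + u)/(v − u) (u > 0 toward emitter).
Returning signal is higher, so f₂ = f₀ + Δf = 1664 + 38.8 = 1702.8 Hz.
Rearranging, u = v · (f₂ − f₀)/(f₂ + f₀) = 345 × 38.8/3366.8 ≈ 4.0 m/s.
So the cart is moving at 4.0 m/s toward the emitter.

4.0 m/s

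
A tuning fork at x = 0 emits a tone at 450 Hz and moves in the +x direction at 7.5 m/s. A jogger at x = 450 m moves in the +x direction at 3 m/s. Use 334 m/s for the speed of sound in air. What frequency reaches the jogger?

The observer lies on the +x side, so the source is heading toward the observer and the observer is heading away from the source.
With source approaching and observer receding, f' = f · (v − v_o)/(v − v_s).
f' = 450 × (334 − 3)/(334 − 7.5) = 450 × 331/326.5 ≈ 456 Hz.

456 Hz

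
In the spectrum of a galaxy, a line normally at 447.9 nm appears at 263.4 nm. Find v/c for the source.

0.486c

λ'/λ₀ = 0.5881 < 1 (blueshift), so the source is approaching.
λ'/λ₀ = √((1 − β)/(1 + β)) for an approaching source ⇒ β = (1 − r²)/(1 + r²) with r = λ'/λ₀.
β = (1 − 0.3458)/(1 + 0.3458) ≈ 0.486.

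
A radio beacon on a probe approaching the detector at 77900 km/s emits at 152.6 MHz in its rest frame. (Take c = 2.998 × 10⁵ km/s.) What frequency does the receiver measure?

β = v/c = 77900/299800 = 0.2598.
Relativistic Doppler for frequency: f' = f₀ · √((1 + β)/(1 − β)).
f' = 152.6 × √(1.2598/0.7402) = 152.6 × 1.30465 ≈ 199.1 MHz.

199.1 MHz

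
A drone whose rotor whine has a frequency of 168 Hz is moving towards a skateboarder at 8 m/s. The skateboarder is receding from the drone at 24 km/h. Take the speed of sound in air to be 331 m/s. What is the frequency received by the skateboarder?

24 km/h = 6.667 m/s.
Both move, so f' = f · (v − v_o)/(v − v_s).
f' = 168 × (331 − 6.667)/(331 − 8) = 168 × 324.33/323 ≈ 169 Hz.

169 Hz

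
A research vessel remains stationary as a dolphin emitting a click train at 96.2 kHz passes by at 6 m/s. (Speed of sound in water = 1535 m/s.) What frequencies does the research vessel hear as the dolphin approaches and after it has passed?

Approaching: f₁ = f · v/(v − v_s) = 96.2 × 1535/1529 ≈ 96.6 kHz.
Receding: f₂ = f · v/(v + v_s) = 96.2 × 1535/1541 ≈ 95.8 kHz.

96.6 kHz approaching; 95.8 kHz receding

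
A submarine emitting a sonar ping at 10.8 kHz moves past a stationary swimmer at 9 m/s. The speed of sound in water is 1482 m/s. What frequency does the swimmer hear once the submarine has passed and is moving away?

10.73 kHz

Receding: f₂ = f · v/(v + v_s) = 10.8 × 1482/1491 ≈ 10.73 kHz.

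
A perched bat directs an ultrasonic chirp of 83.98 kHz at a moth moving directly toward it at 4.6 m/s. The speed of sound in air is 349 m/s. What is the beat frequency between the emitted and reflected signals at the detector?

2243 Hz

The moth first receives the wave as a moving observer: f₁ = f₀ · (v + u)/v = 83.98 × (349 + 4.6)/349 ≈ 85.09 kHz.
The reflection then acts as a moving source: f₂ = f₁ · v/(v − u) ≈ 86.22 kHz.
Equivalently f₂ = f₀ · (v + u)/(v − u).
Beat frequency (with f₀ = 83980 Hz): |f₂ − f₀| = 2u·f₀/(v − u) = 2 × 4.6 × 83980/344.4 ≈ 2243 Hz.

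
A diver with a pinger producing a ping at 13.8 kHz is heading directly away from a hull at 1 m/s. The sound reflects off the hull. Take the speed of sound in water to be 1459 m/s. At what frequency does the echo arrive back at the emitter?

13.78 kHz

The hull receives the sound from a moving source: f₁ = f₀ · v/(v + v_e) = 13.8 × 1459/1460 ≈ 13.79 kHz.
On the return leg the diver with a pinger is a moving observer: f₂ = f₁ · (v − v_e)/v = 13.79 × 1458/1459 ≈ 13.78 kHz.
Equivalently f₂ = f₀ · (v − v_e)/(v + v_e).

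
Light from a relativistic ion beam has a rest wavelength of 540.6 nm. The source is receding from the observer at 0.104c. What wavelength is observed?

Relativistic Doppler for wavelength: λ' = λ₀ · √((1 + β)/(1 − β)).
λ' = 540.6 × √(1.1040/0.8960) = 540.6 × 1.11002 ≈ 600.1 nm.

600.1 nm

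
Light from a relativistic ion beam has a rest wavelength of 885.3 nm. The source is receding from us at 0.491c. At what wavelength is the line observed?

1515.2 nm

Relativistic Doppler for wavelength: λ' = λ₀ · √((1 + β)/(1 − β)).
λ' = 885.3 × √(1.4910/0.5090) = 885.3 × 1.71151 ≈ 1515.2 nm.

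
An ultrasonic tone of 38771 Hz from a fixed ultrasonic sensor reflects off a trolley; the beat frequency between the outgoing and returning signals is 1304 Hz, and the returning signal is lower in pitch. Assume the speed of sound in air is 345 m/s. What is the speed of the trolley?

5.9 m/s

Double Doppler shift off a moving reflector: f₂ = f₀ · (v + u)/(v − u) (u > 0 toward emitter).
Returning signal is lower, so f₂ = f₀ − Δf = 38771 − 1304 = 37467 Hz.
Rearranging, u = v · (f₂ − f₀)/(f₂ + f₀) = 345 × -1304/76238 ≈ -5.9 m/s.
So the trolley is moving at 5.9 m/s away from the emitter.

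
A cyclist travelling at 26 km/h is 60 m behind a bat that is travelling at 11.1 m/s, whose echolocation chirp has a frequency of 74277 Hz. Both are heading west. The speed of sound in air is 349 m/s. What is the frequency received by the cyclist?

73477 Hz

26 km/h = 7.222 m/s.
The cyclist is behind, so the bat is moving away from it while the cyclist is moving toward the bat.
General Doppler shift: f' = f · (v + v_o)/(v + v_s).
f' = 74277 × (349 + 7.222)/(349 + 11.1) = 74277 × 356.22/360.1 ≈ 73477 Hz.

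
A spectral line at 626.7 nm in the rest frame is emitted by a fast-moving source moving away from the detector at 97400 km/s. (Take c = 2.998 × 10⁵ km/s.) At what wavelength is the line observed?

877.9 nm

β = v/c = 97400/299800 = 0.3249.
Relativistic Doppler for wavelength: λ' = λ₀ · √((1 + β)/(1 − β)).
λ' = 626.7 × √(1.3249/0.6751) = 626.7 × 1.40087 ≈ 877.9 nm.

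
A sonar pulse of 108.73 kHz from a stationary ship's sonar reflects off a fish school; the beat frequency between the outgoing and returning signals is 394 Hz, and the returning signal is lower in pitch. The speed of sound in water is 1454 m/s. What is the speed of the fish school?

2.64 m/s

Double Doppler shift off a moving reflector: f₂ = f₀ · (v + u)/(v − u) (u > 0 toward emitter).
Returning signal is lower, so f₂ = f₀ − Δf = 108730 − 394 = 108336 Hz.
Rearranging, u = v · (f₂ − f₀)/(f₂ + f₀) = 1454 × -394/217066 ≈ -2.64 m/s.
So the fish school is moving at 2.64 m/s away from the emitter.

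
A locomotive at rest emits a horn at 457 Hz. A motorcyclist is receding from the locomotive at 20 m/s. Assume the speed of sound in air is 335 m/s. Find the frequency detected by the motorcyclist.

430 Hz

Moving observer, stationary source: f' = f · (v − v_o)/v.
f' = 457 × (335 − 20)/335 = 457 × 315/335 ≈ 430 Hz.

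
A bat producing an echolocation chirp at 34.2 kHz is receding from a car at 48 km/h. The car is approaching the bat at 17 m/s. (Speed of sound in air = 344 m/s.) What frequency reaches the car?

48 km/h = 13.33 m/s.
General Doppler shift: f' = f · (v + v_o)/(v + v_s).
f' = 34.2 × (344 + 17)/(344 + 13.33) = 34.2 × 361/357.33 ≈ 34.6 kHz.

34.6 kHz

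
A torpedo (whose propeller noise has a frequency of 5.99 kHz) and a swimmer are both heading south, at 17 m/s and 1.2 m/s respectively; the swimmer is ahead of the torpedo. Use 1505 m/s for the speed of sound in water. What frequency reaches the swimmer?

6.05 kHz

The swimmer is ahead, so the torpedo is moving toward it while the swimmer is moving away from the torpedo.
General Doppler shift: f' = f · (v − v_o)/(v − v_s).
f' = 5.99 × (1505 − 1.2)/(1505 − 17) = 5.99 × 1503.8/1488 ≈ 6.05 kHz.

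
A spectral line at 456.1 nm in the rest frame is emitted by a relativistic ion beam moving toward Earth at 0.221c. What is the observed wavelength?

Relativistic Doppler for wavelength: λ' = λ₀ · √((1 − β)/(1 + β)).
λ' = 456.1 × √(0.7790/1.2210) = 456.1 × 0.79875 ≈ 364.3 nm.

364.3 nm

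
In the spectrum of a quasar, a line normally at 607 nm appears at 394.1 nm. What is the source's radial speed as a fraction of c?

0.407

λ'/λ₀ = 0.6493 < 1 (blueshift), so the source is approaching.
λ'/λ₀ = √((1 − β)/(1 + β)) for an approaching source ⇒ β = (1 − r²)/(1 + r²) with r = λ'/λ₀.
β = (1 − 0.4215)/(1 + 0.4215) ≈ 0.407.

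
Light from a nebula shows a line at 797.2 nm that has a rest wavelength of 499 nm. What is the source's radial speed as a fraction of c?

λ'/λ₀ = 1.5976 > 1 (redshift), so the source is receding.
λ'/λ₀ = √((1 + β)/(1 − β)) for a receding source ⇒ β = (r² − 1)/(r² + 1) with r = λ'/λ₀.
β = (2.5523 − 1)/(2.5523 + 1) ≈ 0.437.

0.437c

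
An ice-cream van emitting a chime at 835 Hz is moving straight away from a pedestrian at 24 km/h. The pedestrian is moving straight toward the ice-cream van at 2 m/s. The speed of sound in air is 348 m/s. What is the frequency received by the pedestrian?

24 km/h = 6.667 m/s.
With source receding and observer approaching, f' = f · (v + v_o)/(v + v_s).
f' = 835 × (348 + 2)/(348 + 6.667) = 835 × 350/354.67 ≈ 824 Hz.

824 Hz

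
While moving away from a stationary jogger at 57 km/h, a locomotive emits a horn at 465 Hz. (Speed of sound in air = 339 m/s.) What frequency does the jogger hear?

57 km/h = 15.83 m/s.
Only the source moves, away from the listener, so f' = f · v/(v + v_s).
f' = 465 × 339/(339 + 15.83) = 465 × 339/354.8 ≈ 444 Hz.

444 Hz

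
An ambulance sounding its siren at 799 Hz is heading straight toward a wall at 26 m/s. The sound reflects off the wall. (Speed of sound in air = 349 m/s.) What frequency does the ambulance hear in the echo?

928 Hz

The wall receives the sound from a moving source: f₁ = f₀ · v/(v − v_e) = 799 × 349/323 ≈ 863 Hz.
On the return leg the ambulance is a moving observer: f₂ = f₁ · (v + v_e)/v = 863 × 375/349 ≈ 928 Hz.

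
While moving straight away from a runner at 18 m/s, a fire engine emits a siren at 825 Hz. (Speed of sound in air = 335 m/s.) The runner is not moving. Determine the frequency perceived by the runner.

With the source moving away from a stationary observer, f' = f · v/(v + v_s).
f' = 825 × 335/(335 + 18) = 825 × 335/353 ≈ 783 Hz.

783 Hz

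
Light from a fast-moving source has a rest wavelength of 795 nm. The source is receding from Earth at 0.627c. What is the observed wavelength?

Relativistic Doppler for wavelength: λ' = λ₀ · √((1 + β)/(1 − β)).
λ' = 795 × √(1.6270/0.3730) = 795 × 2.08852 ≈ 1660.4 nm.

1660.4 nm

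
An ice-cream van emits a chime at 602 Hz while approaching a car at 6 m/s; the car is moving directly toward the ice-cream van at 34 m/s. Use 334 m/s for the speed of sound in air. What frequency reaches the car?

Both move, so f' = f · (v + v_o)/(v − v_s).
f' = 602 × (334 + 34)/(334 − 6) = 602 × 368/328 ≈ 675 Hz.

675 Hz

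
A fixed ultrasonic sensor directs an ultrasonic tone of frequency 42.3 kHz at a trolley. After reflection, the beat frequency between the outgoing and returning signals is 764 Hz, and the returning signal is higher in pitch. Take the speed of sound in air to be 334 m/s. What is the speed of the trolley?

Double Doppler shift off a moving reflector: f₂ = f₀ · (v + u)/(v − u) (u > 0 toward emitter).
Returning signal is higher, so f₂ = f₀ + Δf = 42300 + 764 = 43064 Hz.
Rearranging, u = v · (f₂ − f₀)/(f₂ + f₀) = 334 × 764/85364 ≈ 2.99 m/s.
So the trolley is moving at 2.99 m/s toward the emitter.

2.99 m/s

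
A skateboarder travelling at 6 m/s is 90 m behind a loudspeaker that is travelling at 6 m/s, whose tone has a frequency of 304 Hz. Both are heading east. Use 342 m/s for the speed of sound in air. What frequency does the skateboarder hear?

304 Hz

The skateboarder is behind, so the loudspeaker is moving away from it while the skateboarder is moving toward the loudspeaker.
General Doppler shift: f' = f · (v + v_o)/(v + v_s).
f' = 304 × (342 + 6)/(342 + 6) = 304 × 348/348 ≈ 304 Hz.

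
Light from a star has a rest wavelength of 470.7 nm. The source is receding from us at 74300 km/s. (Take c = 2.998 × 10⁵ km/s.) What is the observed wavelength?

β = v/c = 74300/299800 = 0.2478.
Relativistic Doppler for wavelength: λ' = λ₀ · √((1 + β)/(1 − β)).
λ' = 470.7 × √(1.2478/0.7522) = 470.7 × 1.28801 ≈ 606.3 nm.

606.3 nm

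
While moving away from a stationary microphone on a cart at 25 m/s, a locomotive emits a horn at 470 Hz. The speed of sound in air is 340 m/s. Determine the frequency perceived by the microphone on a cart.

438 Hz

With the source moving away from a stationary observer, f' = f · v/(v + v_s).
f' = 470 × 340/(340 + 25) = 470 × 340/365 ≈ 438 Hz.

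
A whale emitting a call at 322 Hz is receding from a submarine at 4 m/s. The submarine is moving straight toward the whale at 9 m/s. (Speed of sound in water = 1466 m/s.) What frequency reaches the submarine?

323 Hz

With source receding and observer approaching, f' = f · (v + v_o)/(v + v_s).
f' = 322 × (1466 + 9)/(1466 + 4) = 322 × 1475/1470 ≈ 323 Hz.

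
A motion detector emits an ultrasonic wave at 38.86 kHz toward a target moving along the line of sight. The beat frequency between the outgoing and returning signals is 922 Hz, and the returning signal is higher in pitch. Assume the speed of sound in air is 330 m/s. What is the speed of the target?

3.9 m/s

Double Doppler shift off a moving reflector: f₂ = f₀ · (v + u)/(v − u) (u > 0 toward emitter).
Returning signal is higher, so f₂ = f₀ + Δf = 38860 + 922 = 39782 Hz.
Rearranging, u = v · (f₂ − f₀)/(f₂ + f₀) = 330 × 922/78642 ≈ 3.9 m/s.
So the target is moving at 3.9 m/s toward the emitter.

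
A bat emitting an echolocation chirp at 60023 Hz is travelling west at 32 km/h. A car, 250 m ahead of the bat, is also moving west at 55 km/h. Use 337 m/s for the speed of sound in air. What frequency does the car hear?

58854 Hz

32 km/h = 8.889 m/s; 55 km/h = 15.28 m/s.
The car is ahead, so the bat is moving toward it while the car is moving away from the bat.
General Doppler shift: f' = f · (v − v_o)/(v − v_s).
f' = 60023 × (337 − 15.28)/(337 − 8.889) = 60023 × 321.72/328.11 ≈ 58854 Hz.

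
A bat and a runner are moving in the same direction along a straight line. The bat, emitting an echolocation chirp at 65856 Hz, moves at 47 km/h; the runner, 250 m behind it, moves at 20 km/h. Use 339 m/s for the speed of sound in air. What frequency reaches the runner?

64453 Hz

47 km/h = 13.06 m/s; 20 km/h = 5.556 m/s.
The runner is behind, so the bat is moving away from it while the runner is moving toward the bat.
With source receding and observer approaching, f' = f · (v + v_o)/(v + v_s).
f' = 65856 × (339 + 5.556)/(339 + 13.06) = 65856 × 344.56/352.06 ≈ 64453 Hz.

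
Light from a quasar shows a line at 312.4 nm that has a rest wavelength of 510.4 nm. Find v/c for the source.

λ'/λ₀ = 0.6121 < 1 (blueshift), so the source is approaching.
λ'/λ₀ = √((1 − β)/(1 + β)) for an approaching source ⇒ β = (1 − r²)/(1 + r²) with r = λ'/λ₀.
β = (1 − 0.3746)/(1 + 0.3746) ≈ 0.455.

0.455c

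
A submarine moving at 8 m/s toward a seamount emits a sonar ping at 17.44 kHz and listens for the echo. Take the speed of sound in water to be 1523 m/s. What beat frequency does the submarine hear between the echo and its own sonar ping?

The seamount receives the sound from a moving source: f₁ = f₀ · v/(v − v_e) = 17.44 × 1523/1515 ≈ 17.5321 kHz.
On the return leg the submarine is a moving observer: f₂ = f₁ · (v + v_e)/v = 17.5321 × 1531/1523 ≈ 17.6242 kHz.
Equivalently f₂ = f₀ · (v + v_e)/(v − v_e).
Beat against the emitted tone (with f₀ = 17440 Hz): |f₂ − f₀| = 2v_e·f₀/(v − v_e) = 2 × 8 × 17440/1515 ≈ 184 Hz.

184 Hz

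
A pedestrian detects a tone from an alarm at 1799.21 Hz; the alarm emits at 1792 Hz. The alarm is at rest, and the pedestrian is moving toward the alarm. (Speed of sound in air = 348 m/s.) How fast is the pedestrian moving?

f' = f · (v + v_o)/v ⇒ v_o = v · |f'/f − 1|.
v_o = 348 × |1799.21/1792 − 1| = 348 × 0.004023 ≈ 1.40 m/s.

1.40 m/s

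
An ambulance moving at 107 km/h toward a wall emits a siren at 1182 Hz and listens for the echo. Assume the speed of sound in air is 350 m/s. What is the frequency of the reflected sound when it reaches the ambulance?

1401 Hz

107 km/h = 29.72 m/s.
The wall receives the sound from a moving source: f₁ = f₀ · v/(v − v_e) = 1182 × 350/320.28 ≈ 1292 Hz.
On the return leg the ambulance is a moving observer: f₂ = f₁ · (v + v_e)/v = 1292 × 379.72/350 ≈ 1401 Hz.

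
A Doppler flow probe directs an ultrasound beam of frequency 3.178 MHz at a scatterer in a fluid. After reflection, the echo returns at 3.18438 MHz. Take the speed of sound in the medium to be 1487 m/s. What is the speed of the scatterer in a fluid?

1.49 m/s

Double Doppler shift off a moving reflector: f₂ = f₀ · (v + u)/(v − u) (u > 0 toward emitter).
Rearranging, u = v · (f₂ − f₀)/(f₂ + f₀) = 1487 × 0.00638/6.36238 ≈ 1.49 m/s.
So the scatterer in a fluid is moving at 1.49 m/s toward the emitter.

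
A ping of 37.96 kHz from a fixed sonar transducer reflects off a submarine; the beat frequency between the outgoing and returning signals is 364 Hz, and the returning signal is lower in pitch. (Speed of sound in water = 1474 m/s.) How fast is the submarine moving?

7.1 m/s

Double Doppler shift off a moving reflector: f₂ = f₀ · (v + u)/(v − u) (u > 0 toward emitter).
Returning signal is lower, so f₂ = f₀ − Δf = 37960 − 364 = 37596 Hz.
Rearranging, u = v · (f₂ − f₀)/(f₂ + f₀) = 1474 × -364/75556 ≈ -7.1 m/s.
So the submarine is moving at 7.1 m/s away from the emitter.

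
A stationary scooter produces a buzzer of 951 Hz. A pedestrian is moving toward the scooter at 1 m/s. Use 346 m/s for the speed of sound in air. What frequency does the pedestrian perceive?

Only the observer moves, toward the source, so f' = f · (v + v_o)/v.
f' = 951 × (346 + 1)/346 = 951 × 347/346 ≈ 954 Hz.

954 Hz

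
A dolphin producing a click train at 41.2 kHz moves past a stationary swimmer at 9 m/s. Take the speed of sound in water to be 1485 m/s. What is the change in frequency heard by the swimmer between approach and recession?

0.499 kHz

Approaching: f₁ = f · v/(v − v_s) = 41.2 × 1485/1476 ≈ 41.451 kHz.
Receding: f₂ = f · v/(v + v_s) = 41.2 × 1485/1494 ≈ 40.952 kHz.
Drop: f₁ − f₂ = 2f·v·v_s/(v² − v_s²) = 2 × 41.2 × 1485 × 9/(1485² − 9²) ≈ 0.499 kHz.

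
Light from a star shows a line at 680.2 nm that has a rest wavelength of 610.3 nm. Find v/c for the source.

λ'/λ₀ = 1.1145 > 1 (redshift), so the source is receding.
λ'/λ₀ = √((1 + β)/(1 − β)) for a receding source ⇒ β = (r² − 1)/(r² + 1) with r = λ'/λ₀.
β = (1.2422 − 1)/(1.2422 + 1) ≈ 0.108.

0.108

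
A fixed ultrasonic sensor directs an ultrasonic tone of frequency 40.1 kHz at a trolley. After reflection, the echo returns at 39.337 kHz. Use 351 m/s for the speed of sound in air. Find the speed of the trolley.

Double Doppler shift off a moving reflector: f₂ = f₀ · (v + u)/(v − u) (u > 0 toward emitter).
Rearranging, u = v · (f₂ − f₀)/(f₂ + f₀) = 351 × -0.763/79.437 ≈ -3.4 m/s.
So the trolley is moving at 3.4 m/s away from the emitter.

3.4 m/s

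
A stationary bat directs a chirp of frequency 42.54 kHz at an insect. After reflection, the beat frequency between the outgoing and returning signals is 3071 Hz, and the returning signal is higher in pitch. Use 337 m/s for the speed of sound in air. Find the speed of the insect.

11.7 m/s

Double Doppler shift off a moving reflector: f₂ = f₀ · (v + u)/(v − u) (u > 0 toward emitter).
Returning signal is higher, so f₂ = f₀ + Δf = 42540 + 3071 = 45611 Hz.
Rearranging, u = v · (f₂ − f₀)/(f₂ + f₀) = 337 × 3071/88151 ≈ 11.7 m/s.
So the insect is moving at 11.7 m/s toward the emitter.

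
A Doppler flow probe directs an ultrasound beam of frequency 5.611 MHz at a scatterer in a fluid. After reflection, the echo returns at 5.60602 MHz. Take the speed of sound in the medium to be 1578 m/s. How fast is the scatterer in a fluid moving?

0.70 m/s

Double Doppler shift off a moving reflector: f₂ = f₀ · (v + u)/(v − u) (u > 0 toward emitter).
Rearranging, u = v · (f₂ − f₀)/(f₂ + f₀) = 1578 × -0.00498/11.21702 ≈ -0.70 m/s.
So the scatterer in a fluid is moving at 0.70 m/s away from the emitter.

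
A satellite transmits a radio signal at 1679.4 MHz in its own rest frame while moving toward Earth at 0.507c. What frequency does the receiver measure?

Relativistic Doppler for frequency: f' = f₀ · √((1 + β)/(1 − β)).
f' = 1679.4 × √(1.5070/0.4930) = 1679.4 × 1.74837 ≈ 2936.2 MHz.

2936.2 MHz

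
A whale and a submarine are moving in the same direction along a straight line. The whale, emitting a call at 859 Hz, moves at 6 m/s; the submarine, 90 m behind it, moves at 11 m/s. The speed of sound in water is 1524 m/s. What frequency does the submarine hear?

862 Hz

The submarine is behind, so the whale is moving away from it while the submarine is moving toward the whale.
Both move, so f' = f · (v + v_o)/(v + v_s).
f' = 859 × (1524 + 11)/(1524 + 6) = 859 × 1535/1530 ≈ 862 Hz.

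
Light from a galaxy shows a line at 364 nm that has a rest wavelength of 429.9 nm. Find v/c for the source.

0.165

λ'/λ₀ = 0.8467 < 1 (blueshift), so the source is approaching.
λ'/λ₀ = √((1 − β)/(1 + β)) for an approaching source ⇒ β = (1 − r²)/(1 + r²) with r = λ'/λ₀.
β = (1 − 0.7169)/(1 + 0.7169) ≈ 0.165.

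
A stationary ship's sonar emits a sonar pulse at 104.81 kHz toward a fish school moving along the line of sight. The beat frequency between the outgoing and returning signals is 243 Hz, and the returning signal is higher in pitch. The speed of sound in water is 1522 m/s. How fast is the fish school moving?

1.76 m/s

Double Doppler shift off a moving reflector: f₂ = f₀ · (v + u)/(v − u) (u > 0 toward emitter).
Returning signal is higher, so f₂ = f₀ + Δf = 104810 + 243 = 105053 Hz.
Rearranging, u = v · (f₂ − f₀)/(f₂ + f₀) = 1522 × 243/209863 ≈ 1.76 m/s.
So the fish school is moving at 1.76 m/s toward the emitter.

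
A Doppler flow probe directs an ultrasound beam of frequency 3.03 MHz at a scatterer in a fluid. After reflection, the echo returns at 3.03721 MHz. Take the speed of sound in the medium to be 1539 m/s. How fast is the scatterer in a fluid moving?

1.83 m/s

Double Doppler shift off a moving reflector: f₂ = f₀ · (v + u)/(v − u) (u > 0 toward emitter).
Rearranging, u = v · (f₂ − f₀)/(f₂ + f₀) = 1539 × 0.00721/6.06721 ≈ 1.83 m/s.
So the scatterer in a fluid is moving at 1.83 m/s toward the emitter.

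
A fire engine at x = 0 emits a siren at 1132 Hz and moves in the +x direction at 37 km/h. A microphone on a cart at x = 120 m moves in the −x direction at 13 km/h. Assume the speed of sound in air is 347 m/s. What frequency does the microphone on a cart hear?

1179 Hz

37 km/h = 10.28 m/s; 13 km/h = 3.611 m/s.
The observer lies on the +x side, so the source is heading toward the observer and the observer is heading toward the source.
Both move, so f' = f · (v + v_o)/(v − v_s).
f' = 1132 × (347 + 3.611)/(347 − 10.28) = 1132 × 350.61/336.72 ≈ 1179 Hz.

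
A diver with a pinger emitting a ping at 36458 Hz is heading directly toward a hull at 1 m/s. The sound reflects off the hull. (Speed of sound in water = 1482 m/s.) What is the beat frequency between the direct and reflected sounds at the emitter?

49.2 Hz

The hull receives the sound from a moving source: f₁ = f₀ · v/(v − v_e) = 36458 × 1482/1481 ≈ 36482.6 Hz.
On the return leg the diver with a pinger is a moving observer: f₂ = f₁ · (v + v_e)/v = 36482.6 × 1483/1482 ≈ 36507.2 Hz.
Beat against the emitted tone: |f₂ − f₀| = 2v_e·f₀/(v − v_e) = 2 × 1 × 36458/1481 ≈ 49.2 Hz.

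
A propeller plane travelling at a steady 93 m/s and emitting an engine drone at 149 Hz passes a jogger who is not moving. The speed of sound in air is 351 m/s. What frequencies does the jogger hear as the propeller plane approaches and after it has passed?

Approaching: f₁ = f · v/(v − v_s) = 149 × 351/258 ≈ 203 Hz.
Receding: f₂ = f · v/(v + v_s) = 149 × 351/444 ≈ 118 Hz.

203 Hz approaching; 118 Hz receding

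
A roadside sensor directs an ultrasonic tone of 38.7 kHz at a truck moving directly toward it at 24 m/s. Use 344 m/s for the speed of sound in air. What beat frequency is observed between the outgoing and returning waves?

The truck first receives the wave as a moving observer: f₁ = f₀ · (v + u)/v = 38.7 × (344 + 24)/344 ≈ 41.40 kHz.
On reflection it acts as a source moving toward the stationary detector: f₂ = f₁ · v/(v − u) = 41.40 × 344/320 ≈ 44.51 kHz.
Equivalently f₂ = f₀ · (v + u)/(v − u).
Beat frequency (with f₀ = 38700 Hz): |f₂ − f₀| = 2u·f₀/(v − u) = 2 × 24 × 38700/320 ≈ 5805 Hz.

5805 Hz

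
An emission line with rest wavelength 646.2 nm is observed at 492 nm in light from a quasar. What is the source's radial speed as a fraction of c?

0.266

λ'/λ₀ = 0.7614 < 1 (blueshift), so the source is approaching.
λ'/λ₀ = √((1 − β)/(1 + β)) for an approaching source ⇒ β = (1 − r²)/(1 + r²) with r = λ'/λ₀.
β = (1 − 0.5797)/(1 + 0.5797) ≈ 0.266.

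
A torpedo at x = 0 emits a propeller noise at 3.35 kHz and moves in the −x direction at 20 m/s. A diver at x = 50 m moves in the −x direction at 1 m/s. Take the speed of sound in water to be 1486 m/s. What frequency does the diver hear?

The observer lies on the +x side, so the source is heading away from the observer and the observer is heading toward the source.
With source receding and observer approaching, f' = f · (v + v_o)/(v + v_s).
f' = 3.35 × (1486 + 1)/(1486 + 20) = 3.35 × 1487/1506 ≈ 3.31 kHz.

3.31 kHz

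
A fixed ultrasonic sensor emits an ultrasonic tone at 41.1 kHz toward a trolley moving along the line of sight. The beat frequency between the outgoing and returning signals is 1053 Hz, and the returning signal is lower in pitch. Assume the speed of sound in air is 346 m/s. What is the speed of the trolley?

4.5 m/s

Double Doppler shift off a moving reflector: f₂ = f₀ · (v + u)/(v − u) (u > 0 toward emitter).
Returning signal is lower, so f₂ = f₀ − Δf = 41100 − 1053 = 40047 Hz.
Rearranging, u = v · (f₂ − f₀)/(f₂ + f₀) = 346 × -1053/81147 ≈ -4.5 m/s.
So the trolley is moving at 4.5 m/s away from the emitter.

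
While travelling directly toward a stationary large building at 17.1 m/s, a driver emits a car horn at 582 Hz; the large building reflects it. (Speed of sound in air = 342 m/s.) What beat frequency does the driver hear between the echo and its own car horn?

61 Hz

The large building receives the sound from a moving source: f₁ = f₀ · v/(v − v_e) = 582 × 342/324.9 ≈ 612.6 Hz.
On the return leg the driver is a moving observer: f₂ = f₁ · (v + v_e)/v = 612.6 × 359.1/342 ≈ 643.3 Hz.
Equivalently f₂ = f₀ · (v + v_e)/(v − v_e).
Beat against the emitted tone: |f₂ − f₀| = 2v_e·f₀/(v − v_e) = 2 × 17.1 × 582/324.9 ≈ 61 Hz.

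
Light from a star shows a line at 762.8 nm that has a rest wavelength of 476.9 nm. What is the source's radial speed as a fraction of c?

0.438c

λ'/λ₀ = 1.5995 > 1 (redshift), so the source is receding.
λ'/λ₀ = √((1 + β)/(1 − β)) for a receding source ⇒ β = (r² − 1)/(r² + 1) with r = λ'/λ₀.
β = (2.5584 − 1)/(2.5584 + 1) ≈ 0.438.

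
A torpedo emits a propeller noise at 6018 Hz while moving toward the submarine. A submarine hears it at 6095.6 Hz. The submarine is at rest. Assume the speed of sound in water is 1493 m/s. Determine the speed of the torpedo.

f' = f · v/(v − v_s) ⇒ v_s = v · |1 − f/f'|.
v_s = 1493 × |1 − 6018/6095.6| = 1493 × 0.01273 ≈ 19.0 m/s.

19.0 m/s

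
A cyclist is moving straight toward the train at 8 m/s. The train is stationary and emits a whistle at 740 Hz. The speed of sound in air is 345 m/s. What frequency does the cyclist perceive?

757 Hz

Only the observer moves, toward the source, so f' = f · (v + v_o)/v.
f' = 740 × (345 + 8)/345 = 740 × 353/345 ≈ 757 Hz.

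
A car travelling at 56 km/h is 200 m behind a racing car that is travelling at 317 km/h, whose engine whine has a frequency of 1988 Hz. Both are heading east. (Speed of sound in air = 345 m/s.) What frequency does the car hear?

1655 Hz

317 km/h = 88.06 m/s; 56 km/h = 15.56 m/s.
The car is behind, so the racing car is moving away from it while the car is moving toward the racing car.
With source receding and observer approaching, f' = f · (v + v_o)/(v + v_s).
f' = 1988 × (345 + 15.56)/(345 + 88.06) = 1988 × 360.56/433.06 ≈ 1655 Hz.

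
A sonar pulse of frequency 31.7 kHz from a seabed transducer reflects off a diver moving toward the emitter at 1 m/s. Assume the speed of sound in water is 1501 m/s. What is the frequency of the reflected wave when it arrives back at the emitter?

31.7 kHz

The diver first receives the wave as a moving observer: f₁ = f₀ · (v + u)/v = 31.7 × (1501 + 1)/1501 ≈ 31.7 kHz.
On reflection it acts as a source moving toward the stationary detector: f₂ = f₁ · v/(v − u) = 31.7 × 1501/1500 ≈ 31.7 kHz.
Equivalently f₂ = f₀ · (v + u)/(v − u).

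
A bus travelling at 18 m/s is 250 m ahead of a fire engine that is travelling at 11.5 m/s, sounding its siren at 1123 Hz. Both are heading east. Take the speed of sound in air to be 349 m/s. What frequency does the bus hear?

1101 Hz

The bus is ahead, so the fire engine is moving toward it while the bus is moving away from the fire engine.
With source approaching and observer receding, f' = f · (v − v_o)/(v − v_s).
f' = 1123 × (349 − 18)/(349 − 11.5) = 1123 × 331/337.5 ≈ 1101 Hz.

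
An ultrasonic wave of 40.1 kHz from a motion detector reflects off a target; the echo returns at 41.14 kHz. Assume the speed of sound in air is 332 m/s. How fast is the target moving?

Double Doppler shift off a moving reflector: f₂ = f₀ · (v + u)/(v − u) (u > 0 toward emitter).
Rearranging, u = v · (f₂ − f₀)/(f₂ + f₀) = 332 × 1.04/81.24 ≈ 4.3 m/s.
So the target is moving at 4.3 m/s toward the emitter.

4.3 m/s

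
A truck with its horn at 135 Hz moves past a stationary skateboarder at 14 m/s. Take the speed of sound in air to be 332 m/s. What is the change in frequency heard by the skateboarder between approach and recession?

11.4 Hz

Approaching: f₁ = f · v/(v − v_s) = 135 × 332/318 ≈ 140.9 Hz.
Receding: f₂ = f · v/(v + v_s) = 135 × 332/346 ≈ 129.5 Hz.
Drop: f₁ − f₂ = 2f·v·v_s/(v² − v_s²) = 2 × 135 × 332 × 14/(332² − 14²) ≈ 11.4 Hz.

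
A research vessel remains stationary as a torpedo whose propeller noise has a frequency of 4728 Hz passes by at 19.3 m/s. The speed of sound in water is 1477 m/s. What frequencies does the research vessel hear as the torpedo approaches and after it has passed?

Approaching: f₁ = f · v/(v − v_s) = 4728 × 1477/1457.7 ≈ 4791 Hz.
Receding: f₂ = f · v/(v + v_s) = 4728 × 1477/1496.3 ≈ 4667 Hz.

4791 Hz approaching; 4667 Hz receding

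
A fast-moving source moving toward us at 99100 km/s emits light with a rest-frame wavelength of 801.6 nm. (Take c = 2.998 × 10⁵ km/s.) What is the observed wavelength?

β = v/c = 99100/299800 = 0.3306.
Relativistic Doppler for wavelength: λ' = λ₀ · √((1 − β)/(1 + β)).
λ' = 801.6 × √(0.6694/1.3306) = 801.6 × 0.70932 ≈ 568.6 nm.

568.6 nm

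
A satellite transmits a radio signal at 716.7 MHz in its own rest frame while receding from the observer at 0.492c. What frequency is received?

418.2 MHz

Relativistic Doppler for frequency: f' = f₀ · √((1 − β)/(1 + β)).
f' = 716.7 × √(0.5080/1.4920) = 716.7 × 0.58351 ≈ 418.2 MHz.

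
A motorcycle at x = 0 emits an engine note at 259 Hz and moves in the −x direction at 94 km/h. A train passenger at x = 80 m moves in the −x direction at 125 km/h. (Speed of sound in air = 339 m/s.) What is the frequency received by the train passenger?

265 Hz

94 km/h = 26.11 m/s; 125 km/h = 34.72 m/s.
The observer lies on the +x side, so the source is heading away from the observer and the observer is heading toward the source.
General Doppler shift: f' = f · (v + v_o)/(v + v_s).
f' = 259 × (339 + 34.72)/(339 + 26.11) = 259 × 373.72/365.11 ≈ 265 Hz.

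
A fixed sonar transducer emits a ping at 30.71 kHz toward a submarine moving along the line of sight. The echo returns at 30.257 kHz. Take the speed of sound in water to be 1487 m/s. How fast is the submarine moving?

11.0 m/s

Double Doppler shift off a moving reflector: f₂ = f₀ · (v + u)/(v − u) (u > 0 toward emitter).
Rearranging, u = v · (f₂ − f₀)/(f₂ + f₀) = 1487 × -0.453/60.967 ≈ -11.0 m/s.
So the submarine is moving at 11.0 m/s away from the emitter.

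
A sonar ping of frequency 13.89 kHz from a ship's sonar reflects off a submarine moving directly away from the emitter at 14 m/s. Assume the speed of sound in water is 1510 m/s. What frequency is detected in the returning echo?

The submarine first receives the wave as a moving observer: f₁ = f₀ · (v − u)/v = 13.89 × (1510 − 14)/1510 ≈ 13.76 kHz.
The reflection then acts as a moving source: f₂ = f₁ · v/(v + u) ≈ 13.63 kHz.

13.63 kHz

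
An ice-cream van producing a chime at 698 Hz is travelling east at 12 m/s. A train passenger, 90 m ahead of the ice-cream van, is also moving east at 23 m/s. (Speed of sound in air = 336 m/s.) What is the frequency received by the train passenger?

674 Hz

The train passenger is ahead, so the ice-cream van is moving toward it while the train passenger is moving away from the ice-cream van.
With source approaching and observer receding, f' = f · (v − v_o)/(v − v_s).
f' = 698 × (336 − 23)/(336 − 12) = 698 × 313/324 ≈ 674 Hz.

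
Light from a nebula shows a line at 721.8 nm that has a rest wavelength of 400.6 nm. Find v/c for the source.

λ'/λ₀ = 1.8018 > 1 (redshift), so the source is receding.
λ'/λ₀ = √((1 + β)/(1 − β)) for a receding source ⇒ β = (r² − 1)/(r² + 1) with r = λ'/λ₀.
β = (3.2465 − 1)/(3.2465 + 1) ≈ 0.529.

0.529c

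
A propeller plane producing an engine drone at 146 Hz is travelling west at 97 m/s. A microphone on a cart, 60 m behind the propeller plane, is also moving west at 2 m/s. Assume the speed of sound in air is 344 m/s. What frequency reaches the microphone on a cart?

The microphone on a cart is behind, so the propeller plane is moving away from it while the microphone on a cart is moving toward the propeller plane.
Both move, so f' = f · (v + v_o)/(v + v_s).
f' = 146 × (344 + 2)/(344 + 97) = 146 × 346/441 ≈ 115 Hz.

115 Hz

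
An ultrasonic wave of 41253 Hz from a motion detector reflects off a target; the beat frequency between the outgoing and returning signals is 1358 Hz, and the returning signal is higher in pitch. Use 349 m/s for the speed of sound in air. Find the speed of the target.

Double Doppler shift off a moving reflector: f₂ = f₀ · (v + u)/(v − u) (u > 0 toward emitter).
Returning signal is higher, so f₂ = f₀ + Δf = 41253 + 1358 = 42611 Hz.
Rearranging, u = v · (f₂ − f₀)/(f₂ + f₀) = 349 × 1358/83864 ≈ 5.7 m/s.
So the target is moving at 5.7 m/s toward the emitter.

5.7 m/s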